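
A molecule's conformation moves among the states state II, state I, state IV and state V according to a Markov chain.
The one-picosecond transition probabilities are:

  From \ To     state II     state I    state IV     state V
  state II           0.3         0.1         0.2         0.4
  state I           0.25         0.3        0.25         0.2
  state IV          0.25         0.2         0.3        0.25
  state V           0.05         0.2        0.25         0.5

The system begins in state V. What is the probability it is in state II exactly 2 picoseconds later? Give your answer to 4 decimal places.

Propagate the distribution vector 2 picoseconds from state V.
After 0 picoseconds: (0.0000, 0.0000, 0.0000, 1.0000)
After 1 picosecond: (0.0500, 0.2000, 0.2500, 0.5000)
After 2 picoseconds: (0.1525, 0.2150, 0.2600, 0.3725)
P(in state II after 2 picoseconds) = 0.1525

0.1525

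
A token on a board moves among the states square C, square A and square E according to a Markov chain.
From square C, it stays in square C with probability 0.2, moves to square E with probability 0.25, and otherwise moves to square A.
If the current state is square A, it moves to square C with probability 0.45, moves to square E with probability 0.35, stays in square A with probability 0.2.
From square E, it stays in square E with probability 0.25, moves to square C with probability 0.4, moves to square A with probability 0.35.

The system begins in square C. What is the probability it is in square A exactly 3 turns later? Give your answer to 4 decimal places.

0.3814

Propagate the distribution vector 3 turns from square C.
After 0 turns: (1.0000, 0.0000, 0.0000)
After 1 turn: (0.2000, 0.5500, 0.2500)
After 2 turns: (0.3875, 0.3075, 0.3050)
After 3 turns: (0.3379, 0.3814, 0.2808)
P(in square A after 3 turns) = 0.3814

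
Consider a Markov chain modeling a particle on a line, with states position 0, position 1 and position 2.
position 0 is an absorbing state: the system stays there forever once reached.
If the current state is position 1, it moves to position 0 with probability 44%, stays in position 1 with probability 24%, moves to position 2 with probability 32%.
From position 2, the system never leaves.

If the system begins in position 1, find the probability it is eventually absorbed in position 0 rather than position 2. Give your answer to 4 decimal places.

Let h(s) be the probability of absorption at position 0 starting from transient state s. Then h(position 0) = 1 and h(position 2) = 0. By first-step analysis:
h(position 1) = 0.44·1 + 0.24·h(position 1) + 0.32·0
Solving: h(position 1) = 0.5789.
Starting from position 1, the probability is 0.5789.

0.5789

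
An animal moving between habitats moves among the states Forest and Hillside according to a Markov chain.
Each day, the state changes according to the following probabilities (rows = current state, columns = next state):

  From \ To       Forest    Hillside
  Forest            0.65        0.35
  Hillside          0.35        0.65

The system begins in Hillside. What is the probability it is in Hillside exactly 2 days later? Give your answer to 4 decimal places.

Sum over the intermediate state after 1 day:
P = P(Hillside→Forest)·P(Forest→Hillside) + P(Hillside→Hillside)·P(Hillside→Hillside)
  = 0.35×0.35 + 0.65×0.65
  = 0.1225 + 0.4225 = 0.5450

0.5450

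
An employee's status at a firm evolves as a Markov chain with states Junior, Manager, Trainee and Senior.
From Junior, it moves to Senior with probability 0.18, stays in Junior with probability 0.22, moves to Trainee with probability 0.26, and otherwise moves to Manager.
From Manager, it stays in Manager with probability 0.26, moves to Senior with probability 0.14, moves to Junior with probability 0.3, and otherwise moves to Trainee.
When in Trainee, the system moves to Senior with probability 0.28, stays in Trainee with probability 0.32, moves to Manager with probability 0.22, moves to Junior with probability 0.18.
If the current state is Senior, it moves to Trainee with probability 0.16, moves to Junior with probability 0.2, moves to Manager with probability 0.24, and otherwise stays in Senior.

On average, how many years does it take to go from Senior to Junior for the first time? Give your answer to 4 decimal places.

Let t(s) be the expected number of years to first reach Junior from state s, with t(Junior) = 0. Conditioning on the first year:
t(Manager) = 1 + 0.26·t(Manager) + 0.3·t(Trainee) + 0.14·t(Senior)
t(Trainee) = 1 + 0.22·t(Manager) + 0.32·t(Trainee) + 0.28·t(Senior)
t(Senior) = 1 + 0.24·t(Manager) + 0.16·t(Trainee) + 0.4·t(Senior)
Solving: t(Manager) = 4.1096, t(Trainee) = 4.6769, t(Senior) = 4.5577.
Expected years from Senior to Junior: 4.5577.

4.5577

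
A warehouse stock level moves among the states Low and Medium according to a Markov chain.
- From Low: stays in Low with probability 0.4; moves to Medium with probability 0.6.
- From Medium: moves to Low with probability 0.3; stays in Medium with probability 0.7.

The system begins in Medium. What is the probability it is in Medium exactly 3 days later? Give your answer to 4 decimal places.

Propagate the distribution vector 3 days from Medium.
After 0 days: (0.0000, 1.0000)
After 1 day: (0.3000, 0.7000)
After 2 days: (0.3300, 0.6700)
After 3 days: (0.3330, 0.6670)
P(in Medium after 3 days) = 0.6670

0.6670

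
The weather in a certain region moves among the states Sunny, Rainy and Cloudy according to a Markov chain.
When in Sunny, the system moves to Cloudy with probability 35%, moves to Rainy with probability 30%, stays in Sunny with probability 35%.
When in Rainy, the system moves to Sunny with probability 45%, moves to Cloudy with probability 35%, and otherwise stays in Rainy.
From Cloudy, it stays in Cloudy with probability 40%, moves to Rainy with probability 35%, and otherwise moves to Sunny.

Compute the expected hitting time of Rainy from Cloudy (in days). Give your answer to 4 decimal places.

2.9752

Let t(s) be the expected number of days to first reach Rainy from state s, with t(Rainy) = 0. Conditioning on the first day:
t(Sunny) = 1 + 0.35·t(Sunny) + 0.35·t(Cloudy)
t(Cloudy) = 1 + 0.25·t(Sunny) + 0.4·t(Cloudy)
Solving: t(Sunny) = 3.1405, t(Cloudy) = 2.9752.
Expected days from Cloudy to Rainy: 2.9752.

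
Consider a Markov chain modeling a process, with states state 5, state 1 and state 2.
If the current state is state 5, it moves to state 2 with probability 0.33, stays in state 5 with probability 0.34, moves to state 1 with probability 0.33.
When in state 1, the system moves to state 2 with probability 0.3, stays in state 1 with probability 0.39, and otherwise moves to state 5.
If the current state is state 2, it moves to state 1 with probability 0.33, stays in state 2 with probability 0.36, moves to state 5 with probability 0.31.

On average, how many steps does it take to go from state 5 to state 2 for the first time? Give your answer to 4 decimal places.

3.1302

Let t(s) be the expected number of steps to first reach state 2 from state s, with t(state 2) = 0. Conditioning on the first step:
t(state 5) = 1 + 0.34·t(state 5) + 0.33·t(state 1)
t(state 1) = 1 + 0.31·t(state 5) + 0.39·t(state 1)
Solving: t(state 5) = 3.1302, t(state 1) = 3.2301.
Expected steps from state 5 to state 2: 3.1302.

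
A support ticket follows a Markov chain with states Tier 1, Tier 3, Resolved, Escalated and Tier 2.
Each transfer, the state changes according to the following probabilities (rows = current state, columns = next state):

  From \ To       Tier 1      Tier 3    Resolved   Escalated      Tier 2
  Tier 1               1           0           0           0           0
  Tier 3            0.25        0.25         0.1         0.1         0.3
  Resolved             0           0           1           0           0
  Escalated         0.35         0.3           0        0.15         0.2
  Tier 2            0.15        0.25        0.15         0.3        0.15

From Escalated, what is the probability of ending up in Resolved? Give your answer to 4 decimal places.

0.1770

Let h(s) be the probability of absorption at Resolved starting from transient state s. Then h(Resolved) = 1 and h(Tier 1) = 0. By first-step analysis:
h(Tier 3) = 0.25·0 + 0.25·h(Tier 3) + 0.1·1 + 0.1·h(Escalated) + 0.3·h(Tier 2)
h(Escalated) = 0.35·0 + 0.3·h(Tier 3) + 0.15·h(Escalated) + 0.2·h(Tier 2)
h(Tier 2) = 0.15·0 + 0.25·h(Tier 3) + 0.15·1 + 0.3·h(Escalated) + 0.15·h(Tier 2)
Solving: h(Tier 3) = 0.2862, h(Escalated) = 0.1770, h(Tier 2) = 0.3231.
Starting from Escalated, the probability is 0.1770.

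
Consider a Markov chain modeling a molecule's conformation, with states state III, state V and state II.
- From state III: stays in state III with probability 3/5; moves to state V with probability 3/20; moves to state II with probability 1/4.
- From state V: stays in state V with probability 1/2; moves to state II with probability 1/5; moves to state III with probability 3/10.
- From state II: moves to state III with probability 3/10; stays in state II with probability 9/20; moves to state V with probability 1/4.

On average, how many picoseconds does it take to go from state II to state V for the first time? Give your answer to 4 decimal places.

Let t(s) be the expected number of picoseconds to first reach state V from state s, with t(state V) = 0. Conditioning on the first picosecond:
t(state III) = 1 + 0.6·t(state III) + 0.25·t(state II)
t(state II) = 1 + 0.3·t(state III) + 0.45·t(state II)
Solving: t(state III) = 5.5172, t(state II) = 4.8276.
Expected picoseconds from state II to state V: 4.8276.

4.8276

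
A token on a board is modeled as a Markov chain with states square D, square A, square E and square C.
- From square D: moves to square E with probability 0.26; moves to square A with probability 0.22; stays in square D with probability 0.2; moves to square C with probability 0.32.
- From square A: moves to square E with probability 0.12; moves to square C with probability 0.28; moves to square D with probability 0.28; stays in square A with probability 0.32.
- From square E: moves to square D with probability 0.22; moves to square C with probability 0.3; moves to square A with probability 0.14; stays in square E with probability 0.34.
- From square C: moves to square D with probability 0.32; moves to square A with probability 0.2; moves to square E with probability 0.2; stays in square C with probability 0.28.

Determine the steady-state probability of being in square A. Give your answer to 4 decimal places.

Let the stationary distribution be π with π = πP and π_1 + π_2 + π_3 + π_4 = 1.
π_1 = 0.2·π_1 + 0.28·π_2 + 0.22·π_3 + 0.32·π_4
π_2 = 0.22·π_1 + 0.32·π_2 + 0.14·π_3 + 0.2·π_4
π_3 = 0.26·π_1 + 0.12·π_2 + 0.34·π_3 + 0.2·π_4
Solving with the normalization constraint gives π = (0.2574, 0.2174, 0.2303, 0.2949).
So the stationary probability of square A is 0.2174.

0.2174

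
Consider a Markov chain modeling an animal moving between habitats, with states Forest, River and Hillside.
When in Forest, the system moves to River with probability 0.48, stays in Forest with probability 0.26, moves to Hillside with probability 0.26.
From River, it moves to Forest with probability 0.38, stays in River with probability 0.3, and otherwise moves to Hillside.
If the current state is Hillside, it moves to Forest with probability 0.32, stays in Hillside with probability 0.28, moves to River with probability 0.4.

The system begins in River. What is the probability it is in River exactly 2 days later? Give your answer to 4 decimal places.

Sum over the intermediate state after 1 day:
P = P(River→Forest)·P(Forest→River) + P(River→River)·P(River→River) + P(River→Hillside)·P(Hillside→River)
  = 0.38×0.48 + 0.3×0.3 + 0.32×0.4
  = 0.1824 + 0.0900 + 0.1280 = 0.4004

0.4004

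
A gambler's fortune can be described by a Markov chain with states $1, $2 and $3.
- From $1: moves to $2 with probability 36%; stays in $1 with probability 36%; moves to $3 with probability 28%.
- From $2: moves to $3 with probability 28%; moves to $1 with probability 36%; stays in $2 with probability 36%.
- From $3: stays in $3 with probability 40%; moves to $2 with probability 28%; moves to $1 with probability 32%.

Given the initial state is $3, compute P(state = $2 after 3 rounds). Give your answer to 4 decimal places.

Propagate the distribution vector 3 rounds from $3.
After 0 rounds: (0.0000, 0.0000, 1.0000)
After 1 round: (0.3200, 0.2800, 0.4000)
After 2 rounds: (0.3440, 0.3280, 0.3280)
After 3 rounds: (0.3469, 0.3338, 0.3194)
P(in $2 after 3 rounds) = 0.3338

0.3338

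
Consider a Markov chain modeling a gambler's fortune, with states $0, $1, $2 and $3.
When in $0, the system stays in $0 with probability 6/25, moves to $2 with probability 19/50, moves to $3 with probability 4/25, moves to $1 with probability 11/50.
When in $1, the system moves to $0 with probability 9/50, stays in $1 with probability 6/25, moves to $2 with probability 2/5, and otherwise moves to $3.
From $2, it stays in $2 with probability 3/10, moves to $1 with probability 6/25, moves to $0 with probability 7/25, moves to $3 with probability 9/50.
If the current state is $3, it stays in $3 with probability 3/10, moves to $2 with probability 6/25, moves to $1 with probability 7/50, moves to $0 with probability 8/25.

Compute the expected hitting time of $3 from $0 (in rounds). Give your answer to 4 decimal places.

Let t(s) be the expected number of rounds to first reach $3 from state s, with t($3) = 0. Conditioning on the first round:
t($0) = 1 + 0.24·t($0) + 0.22·t($1) + 0.38·t($2)
t($1) = 1 + 0.18·t($0) + 0.24·t($1) + 0.4·t($2)
t($2) = 1 + 0.28·t($0) + 0.24·t($1) + 0.3·t($2)
Solving: t($0) = 5.8221, t($1) = 5.7011, t($2) = 5.7121.
Expected rounds from $0 to $3: 5.8221.

5.8221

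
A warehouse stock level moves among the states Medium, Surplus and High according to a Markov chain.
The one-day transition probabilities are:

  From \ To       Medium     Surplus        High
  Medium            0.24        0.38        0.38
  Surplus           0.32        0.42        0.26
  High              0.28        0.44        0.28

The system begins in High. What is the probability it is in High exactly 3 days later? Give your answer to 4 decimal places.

Propagate the distribution vector 3 days from High.
After 0 days: (0.0000, 0.0000, 1.0000)
After 1 day: (0.2800, 0.4400, 0.2800)
After 2 days: (0.2864, 0.4144, 0.2992)
After 3 days: (0.2851, 0.4145, 0.3004)
P(in High after 3 days) = 0.3004

0.3004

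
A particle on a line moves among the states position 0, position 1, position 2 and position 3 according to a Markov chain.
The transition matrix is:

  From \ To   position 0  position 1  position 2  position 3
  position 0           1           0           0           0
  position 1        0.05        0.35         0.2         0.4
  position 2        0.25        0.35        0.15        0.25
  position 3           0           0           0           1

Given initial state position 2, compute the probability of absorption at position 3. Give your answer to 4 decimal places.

0.6269

Let h(s) be the probability of absorption at position 3 starting from transient state s. Then h(position 3) = 1 and h(position 0) = 0. By first-step analysis:
h(position 1) = 0.05·0 + 0.35·h(position 1) + 0.2·h(position 2) + 0.4·1
h(position 2) = 0.25·0 + 0.35·h(position 1) + 0.15·h(position 2) + 0.25·1
Solving: h(position 1) = 0.8083, h(position 2) = 0.6269.
Starting from position 2, the probability is 0.6269.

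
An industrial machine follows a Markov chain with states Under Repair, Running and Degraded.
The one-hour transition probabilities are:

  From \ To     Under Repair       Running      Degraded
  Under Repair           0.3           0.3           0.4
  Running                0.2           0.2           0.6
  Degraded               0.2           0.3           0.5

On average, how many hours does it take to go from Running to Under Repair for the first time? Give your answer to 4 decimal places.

5.0000

Let t(s) be the expected number of hours to first reach Under Repair from state s, with t(Under Repair) = 0. Conditioning on the first hour:
t(Running) = 1 + 0.2·t(Running) + 0.6·t(Degraded)
t(Degraded) = 1 + 0.3·t(Running) + 0.5·t(Degraded)
Solving: t(Running) = 5.0000, t(Degraded) = 5.0000.
Expected hours from Running to Under Repair: 5.0000.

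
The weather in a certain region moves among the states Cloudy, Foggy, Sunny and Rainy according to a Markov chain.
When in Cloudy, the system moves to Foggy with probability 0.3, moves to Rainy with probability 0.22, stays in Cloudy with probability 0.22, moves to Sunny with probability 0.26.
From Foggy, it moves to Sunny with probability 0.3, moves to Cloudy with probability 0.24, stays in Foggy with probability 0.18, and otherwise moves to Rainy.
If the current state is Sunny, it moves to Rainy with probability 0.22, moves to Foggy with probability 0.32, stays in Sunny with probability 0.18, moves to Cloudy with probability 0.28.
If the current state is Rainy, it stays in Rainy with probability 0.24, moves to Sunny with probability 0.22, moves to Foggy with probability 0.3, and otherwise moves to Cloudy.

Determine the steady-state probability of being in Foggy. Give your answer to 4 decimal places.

0.2722

Let the stationary distribution be π with π = πP and π_1 + π_2 + π_3 + π_4 = 1.
π_1 = 0.22·π_1 + 0.24·π_2 + 0.28·π_3 + 0.24·π_4
π_2 = 0.3·π_1 + 0.18·π_2 + 0.32·π_3 + 0.3·π_4
π_3 = 0.26·π_1 + 0.3·π_2 + 0.18·π_3 + 0.22·π_4
Solving with the normalization constraint gives π = (0.2448, 0.2722, 0.2419, 0.2412).
So the stationary probability of Foggy is 0.2722.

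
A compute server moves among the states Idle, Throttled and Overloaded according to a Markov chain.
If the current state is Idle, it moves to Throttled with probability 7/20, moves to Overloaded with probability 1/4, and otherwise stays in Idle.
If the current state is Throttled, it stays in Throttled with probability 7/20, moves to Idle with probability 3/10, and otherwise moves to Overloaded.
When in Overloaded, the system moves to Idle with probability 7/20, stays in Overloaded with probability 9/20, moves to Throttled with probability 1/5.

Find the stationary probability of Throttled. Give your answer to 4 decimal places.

Let the stationary distribution be π with π = πP and π_1 + π_2 + π_3 = 1.
π_1 = 0.4·π_1 + 0.3·π_2 + 0.35·π_3
π_2 = 0.35·π_1 + 0.35·π_2 + 0.2·π_3
Solving with the normalization constraint gives π = (0.3528, 0.2975, 0.3497).
So the stationary probability of Throttled is 0.2975.

0.2975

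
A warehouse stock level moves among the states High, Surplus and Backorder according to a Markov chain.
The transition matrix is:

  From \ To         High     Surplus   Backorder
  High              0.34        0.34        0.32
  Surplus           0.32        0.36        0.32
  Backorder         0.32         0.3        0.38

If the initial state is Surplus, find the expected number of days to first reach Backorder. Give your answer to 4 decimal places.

Let t(s) be the expected number of days to first reach Backorder from state s, with t(Backorder) = 0. Conditioning on the first day:
t(High) = 1 + 0.34·t(High) + 0.34·t(Surplus)
t(Surplus) = 1 + 0.32·t(High) + 0.36·t(Surplus)
Solving: t(High) = 3.1250, t(Surplus) = 3.1250.
Expected days from Surplus to Backorder: 3.1250.

3.1250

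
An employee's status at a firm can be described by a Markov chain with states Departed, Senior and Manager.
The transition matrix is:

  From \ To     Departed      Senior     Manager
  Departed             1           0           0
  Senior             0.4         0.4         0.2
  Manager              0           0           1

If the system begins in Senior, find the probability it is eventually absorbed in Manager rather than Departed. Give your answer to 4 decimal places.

Let h(s) be the probability of absorption at Manager starting from transient state s. Then h(Manager) = 1 and h(Departed) = 0. By first-step analysis:
h(Senior) = 0.4·0 + 0.4·h(Senior) + 0.2·1
Solving: h(Senior) = 0.3333.
Starting from Senior, the probability is 0.3333.

0.3333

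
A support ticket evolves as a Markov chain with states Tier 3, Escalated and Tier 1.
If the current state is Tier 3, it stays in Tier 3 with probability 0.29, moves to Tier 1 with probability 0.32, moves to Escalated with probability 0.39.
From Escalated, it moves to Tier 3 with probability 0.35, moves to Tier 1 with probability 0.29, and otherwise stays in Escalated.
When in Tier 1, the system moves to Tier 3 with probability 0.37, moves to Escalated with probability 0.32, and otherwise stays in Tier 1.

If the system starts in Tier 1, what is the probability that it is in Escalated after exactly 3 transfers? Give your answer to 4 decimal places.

0.3577

Propagate the distribution vector 3 transfers from Tier 1.
After 0 transfers: (0.0000, 0.0000, 1.0000)
After 1 transfer: (0.3700, 0.3200, 0.3100)
After 2 transfers: (0.3340, 0.3587, 0.3073)
After 3 transfers: (0.3361, 0.3577, 0.3062)
P(in Escalated after 3 transfers) = 0.3577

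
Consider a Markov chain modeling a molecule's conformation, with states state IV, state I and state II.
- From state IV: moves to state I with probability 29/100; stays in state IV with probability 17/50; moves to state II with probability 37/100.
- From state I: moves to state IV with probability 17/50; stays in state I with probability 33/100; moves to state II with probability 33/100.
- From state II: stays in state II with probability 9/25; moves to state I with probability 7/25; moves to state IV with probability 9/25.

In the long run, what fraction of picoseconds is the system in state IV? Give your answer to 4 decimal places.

Let the stationary distribution be π with π = πP and π_1 + π_2 + π_3 = 1.
π_1 = 0.34·π_1 + 0.34·π_2 + 0.36·π_3
π_2 = 0.29·π_1 + 0.33·π_2 + 0.28·π_3
Solving with the normalization constraint gives π = (0.3471, 0.2984, 0.3545).
So the stationary probability of state IV is 0.3471.

0.3471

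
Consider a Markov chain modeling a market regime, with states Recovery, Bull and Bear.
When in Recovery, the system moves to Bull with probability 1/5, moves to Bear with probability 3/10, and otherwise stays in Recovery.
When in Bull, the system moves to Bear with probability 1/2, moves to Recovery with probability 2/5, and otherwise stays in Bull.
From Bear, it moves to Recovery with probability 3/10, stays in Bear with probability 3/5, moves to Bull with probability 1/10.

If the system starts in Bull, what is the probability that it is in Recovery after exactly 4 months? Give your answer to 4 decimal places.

0.3923

Propagate the distribution vector 4 months from Bull.
After 0 months: (0.0000, 1.0000, 0.0000)
After 1 month: (0.4000, 0.1000, 0.5000)
After 2 months: (0.3900, 0.1400, 0.4700)
After 3 months: (0.3920, 0.1390, 0.4690)
After 4 months: (0.3923, 0.1392, 0.4685)
P(in Recovery after 4 months) = 0.3923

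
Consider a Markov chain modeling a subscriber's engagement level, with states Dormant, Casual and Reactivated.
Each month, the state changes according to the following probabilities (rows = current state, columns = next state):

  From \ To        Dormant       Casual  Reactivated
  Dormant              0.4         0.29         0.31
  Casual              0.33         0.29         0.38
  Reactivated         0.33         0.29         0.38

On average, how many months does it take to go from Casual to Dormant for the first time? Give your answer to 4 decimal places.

Let t(s) be the expected number of months to first reach Dormant from state s, with t(Dormant) = 0. Conditioning on the first month:
t(Casual) = 1 + 0.29·t(Casual) + 0.38·t(Reactivated)
t(Reactivated) = 1 + 0.29·t(Casual) + 0.38·t(Reactivated)
Solving: t(Casual) = 3.0303, t(Reactivated) = 3.0303.
Expected months from Casual to Dormant: 3.0303.

3.0303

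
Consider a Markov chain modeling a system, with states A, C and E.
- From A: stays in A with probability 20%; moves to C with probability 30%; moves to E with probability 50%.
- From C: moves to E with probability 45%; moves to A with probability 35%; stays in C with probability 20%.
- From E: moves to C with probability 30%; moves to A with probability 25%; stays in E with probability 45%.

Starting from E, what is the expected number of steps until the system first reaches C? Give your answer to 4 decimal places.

3.3333

Let t(s) be the expected number of steps to first reach C from state s, with t(C) = 0. Conditioning on the first step:
t(A) = 1 + 0.2·t(A) + 0.5·t(E)
t(E) = 1 + 0.25·t(A) + 0.45·t(E)
Solving: t(A) = 3.3333, t(E) = 3.3333.
Expected steps from E to C: 3.3333.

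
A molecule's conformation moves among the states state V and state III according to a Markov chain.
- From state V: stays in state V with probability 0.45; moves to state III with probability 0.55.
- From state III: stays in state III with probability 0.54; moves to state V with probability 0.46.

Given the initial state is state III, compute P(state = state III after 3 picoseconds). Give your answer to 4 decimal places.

0.5446

Propagate the distribution vector 3 picoseconds from state III.
After 0 picoseconds: (0.0000, 1.0000)
After 1 picosecond: (0.4600, 0.5400)
After 2 picoseconds: (0.4554, 0.5446)
After 3 picoseconds: (0.4554, 0.5446)
P(in state III after 3 picoseconds) = 0.5446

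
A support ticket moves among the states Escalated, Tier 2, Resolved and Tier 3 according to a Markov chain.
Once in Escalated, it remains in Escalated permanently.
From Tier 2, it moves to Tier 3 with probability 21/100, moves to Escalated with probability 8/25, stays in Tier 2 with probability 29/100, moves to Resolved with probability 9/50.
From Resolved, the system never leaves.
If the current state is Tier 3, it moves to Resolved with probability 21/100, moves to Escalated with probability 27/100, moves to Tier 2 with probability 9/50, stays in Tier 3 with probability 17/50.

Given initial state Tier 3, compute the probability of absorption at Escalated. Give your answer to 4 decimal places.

0.5787

Let h(s) be the probability of absorption at Escalated starting from transient state s. Then h(Escalated) = 1 and h(Resolved) = 0. By first-step analysis:
h(Tier 2) = 0.32·1 + 0.29·h(Tier 2) + 0.18·0 + 0.21·h(Tier 3)
h(Tier 3) = 0.27·1 + 0.18·h(Tier 2) + 0.21·0 + 0.34·h(Tier 3)
Solving: h(Tier 2) = 0.6219, h(Tier 3) = 0.5787.
Starting from Tier 3, the probability is 0.5787.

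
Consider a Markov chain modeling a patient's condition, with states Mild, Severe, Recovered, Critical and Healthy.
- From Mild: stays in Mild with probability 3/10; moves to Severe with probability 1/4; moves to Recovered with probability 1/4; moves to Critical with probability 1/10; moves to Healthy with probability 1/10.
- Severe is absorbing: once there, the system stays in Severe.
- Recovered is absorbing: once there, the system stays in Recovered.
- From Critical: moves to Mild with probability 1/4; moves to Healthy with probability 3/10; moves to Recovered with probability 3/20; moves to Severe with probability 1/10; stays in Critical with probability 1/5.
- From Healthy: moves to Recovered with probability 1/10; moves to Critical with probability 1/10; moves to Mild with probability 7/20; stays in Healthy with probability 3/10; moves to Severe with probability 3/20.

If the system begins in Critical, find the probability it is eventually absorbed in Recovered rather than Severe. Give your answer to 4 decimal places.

Let h(s) be the probability of absorption at Recovered starting from transient state s. Then h(Recovered) = 1 and h(Severe) = 0. By first-step analysis:
h(Mild) = 0.3·h(Mild) + 0.25·0 + 0.25·1 + 0.1·h(Critical) + 0.1·h(Healthy)
h(Critical) = 0.25·h(Mild) + 0.1·0 + 0.15·1 + 0.2·h(Critical) + 0.3·h(Healthy)
h(Healthy) = 0.35·h(Mild) + 0.15·0 + 0.1·1 + 0.1·h(Critical) + 0.3·h(Healthy)
Solving: h(Mild) = 0.4976, h(Critical) = 0.5176, h(Healthy) = 0.4656.
Starting from Critical, the probability is 0.5176.

0.5176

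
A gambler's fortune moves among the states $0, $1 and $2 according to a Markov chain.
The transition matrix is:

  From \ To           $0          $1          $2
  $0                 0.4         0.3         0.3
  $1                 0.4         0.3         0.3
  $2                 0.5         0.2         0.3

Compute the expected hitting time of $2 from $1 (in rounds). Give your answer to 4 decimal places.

3.3333

Let t(s) be the expected number of rounds to first reach $2 from state s, with t($2) = 0. Conditioning on the first round:
t($0) = 1 + 0.4·t($0) + 0.3·t($1)
t($1) = 1 + 0.4·t($0) + 0.3·t($1)
Solving: t($0) = 3.3333, t($1) = 3.3333.
Expected rounds from $1 to $2: 3.3333.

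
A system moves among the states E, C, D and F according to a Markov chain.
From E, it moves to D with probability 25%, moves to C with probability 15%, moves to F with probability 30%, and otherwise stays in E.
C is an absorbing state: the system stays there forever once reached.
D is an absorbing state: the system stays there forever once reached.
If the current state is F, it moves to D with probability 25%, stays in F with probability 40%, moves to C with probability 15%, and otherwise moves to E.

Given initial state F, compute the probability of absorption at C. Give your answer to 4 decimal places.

0.3750

Let h(s) be the probability of absorption at C starting from transient state s. Then h(C) = 1 and h(D) = 0. By first-step analysis:
h(E) = 0.3·h(E) + 0.15·1 + 0.25·0 + 0.3·h(F)
h(F) = 0.2·h(E) + 0.15·1 + 0.25·0 + 0.4·h(F)
Solving: h(E) = 0.3750, h(F) = 0.3750.
Starting from F, the probability is 0.3750.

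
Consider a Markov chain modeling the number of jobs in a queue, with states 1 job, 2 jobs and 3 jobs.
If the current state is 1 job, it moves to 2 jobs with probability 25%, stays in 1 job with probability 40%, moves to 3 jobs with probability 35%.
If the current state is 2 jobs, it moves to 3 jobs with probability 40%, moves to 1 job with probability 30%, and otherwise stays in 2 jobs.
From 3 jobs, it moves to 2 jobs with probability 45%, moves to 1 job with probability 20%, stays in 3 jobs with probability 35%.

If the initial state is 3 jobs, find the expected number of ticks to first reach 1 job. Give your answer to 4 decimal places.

4.1818

Let t(s) be the expected number of ticks to first reach 1 job from state s, with t(1 job) = 0. Conditioning on the first tick:
t(2 jobs) = 1 + 0.3·t(2 jobs) + 0.4·t(3 jobs)
t(3 jobs) = 1 + 0.45·t(2 jobs) + 0.35·t(3 jobs)
Solving: t(2 jobs) = 3.8182, t(3 jobs) = 4.1818.
Expected ticks from 3 jobs to 1 job: 4.1818.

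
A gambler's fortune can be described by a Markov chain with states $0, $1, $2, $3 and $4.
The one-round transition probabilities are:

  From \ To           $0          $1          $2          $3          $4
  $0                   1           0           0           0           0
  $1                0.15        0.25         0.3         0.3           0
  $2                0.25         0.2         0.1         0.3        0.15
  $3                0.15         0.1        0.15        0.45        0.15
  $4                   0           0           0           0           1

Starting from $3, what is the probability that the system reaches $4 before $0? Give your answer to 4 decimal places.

Let h(s) be the probability of absorption at $4 starting from transient state s. Then h($4) = 1 and h($0) = 0. By first-step analysis:
h($1) = 0.15·0 + 0.25·h($1) + 0.3·h($2) + 0.3·h($3)
h($2) = 0.25·0 + 0.2·h($1) + 0.1·h($2) + 0.3·h($3) + 0.15·1
h($3) = 0.15·0 + 0.1·h($1) + 0.15·h($2) + 0.45·h($3) + 0.15·1
Solving: h($1) = 0.3295, h($2) = 0.3858, h($3) = 0.4379.
Starting from $3, the probability is 0.4379.

0.4379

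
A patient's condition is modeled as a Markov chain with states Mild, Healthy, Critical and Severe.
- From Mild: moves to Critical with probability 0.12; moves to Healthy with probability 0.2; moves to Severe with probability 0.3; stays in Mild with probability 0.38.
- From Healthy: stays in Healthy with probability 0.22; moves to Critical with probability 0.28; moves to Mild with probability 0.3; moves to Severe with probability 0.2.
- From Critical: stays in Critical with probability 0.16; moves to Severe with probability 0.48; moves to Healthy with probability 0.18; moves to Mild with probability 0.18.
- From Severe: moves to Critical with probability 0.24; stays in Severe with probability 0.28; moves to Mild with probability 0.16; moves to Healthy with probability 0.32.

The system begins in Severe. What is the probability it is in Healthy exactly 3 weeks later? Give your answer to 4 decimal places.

Propagate the distribution vector 3 weeks from Severe.
After 0 weeks: (0.0000, 0.0000, 0.0000, 1.0000)
After 1 week: (0.1600, 0.3200, 0.2400, 0.2800)
After 2 weeks: (0.2448, 0.2352, 0.2144, 0.3056)
After 3 weeks: (0.2511, 0.2371, 0.2029, 0.3090)
P(in Healthy after 3 weeks) = 0.2371

0.2371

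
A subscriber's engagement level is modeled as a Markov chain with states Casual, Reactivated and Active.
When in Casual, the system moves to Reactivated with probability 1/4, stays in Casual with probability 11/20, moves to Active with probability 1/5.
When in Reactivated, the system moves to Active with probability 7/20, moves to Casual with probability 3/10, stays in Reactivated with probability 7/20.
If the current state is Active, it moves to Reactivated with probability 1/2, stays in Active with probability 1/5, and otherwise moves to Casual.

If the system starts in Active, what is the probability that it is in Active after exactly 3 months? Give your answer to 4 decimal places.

Propagate the distribution vector 3 months from Active.
After 0 months: (0.0000, 0.0000, 1.0000)
After 1 month: (0.3000, 0.5000, 0.2000)
After 2 months: (0.3750, 0.3500, 0.2750)
After 3 months: (0.3938, 0.3538, 0.2525)
P(in Active after 3 months) = 0.2525

0.2525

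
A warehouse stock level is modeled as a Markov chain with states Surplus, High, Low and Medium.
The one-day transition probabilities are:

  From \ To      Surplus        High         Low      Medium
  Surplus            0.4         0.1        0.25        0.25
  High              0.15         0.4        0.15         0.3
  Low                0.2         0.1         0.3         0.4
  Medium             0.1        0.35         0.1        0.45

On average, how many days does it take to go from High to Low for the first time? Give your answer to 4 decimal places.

6.6405

Let t(s) be the expected number of days to first reach Low from state s, with t(Low) = 0. Conditioning on the first day:
t(Surplus) = 1 + 0.4·t(Surplus) + 0.1·t(High) + 0.25·t(Medium)
t(High) = 1 + 0.15·t(Surplus) + 0.4·t(High) + 0.3·t(Medium)
t(Medium) = 1 + 0.1·t(Surplus) + 0.35·t(High) + 0.45·t(Medium)
Solving: t(Surplus) = 5.7255, t(High) = 6.6405, t(Medium) = 7.0850.
Expected days from High to Low: 6.6405.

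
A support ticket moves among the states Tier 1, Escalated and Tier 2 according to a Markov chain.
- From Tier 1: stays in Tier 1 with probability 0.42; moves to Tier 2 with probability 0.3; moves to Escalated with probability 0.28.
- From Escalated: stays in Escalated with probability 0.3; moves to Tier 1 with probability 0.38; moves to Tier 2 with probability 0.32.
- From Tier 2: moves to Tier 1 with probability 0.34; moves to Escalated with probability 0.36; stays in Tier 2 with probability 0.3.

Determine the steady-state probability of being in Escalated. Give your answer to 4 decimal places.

0.3107

Let the stationary distribution be π with π = πP and π_1 + π_2 + π_3 = 1.
π_1 = 0.42·π_1 + 0.38·π_2 + 0.34·π_3
π_2 = 0.28·π_1 + 0.3·π_2 + 0.36·π_3
Solving with the normalization constraint gives π = (0.3831, 0.3107, 0.3062).
So the stationary probability of Escalated is 0.3107.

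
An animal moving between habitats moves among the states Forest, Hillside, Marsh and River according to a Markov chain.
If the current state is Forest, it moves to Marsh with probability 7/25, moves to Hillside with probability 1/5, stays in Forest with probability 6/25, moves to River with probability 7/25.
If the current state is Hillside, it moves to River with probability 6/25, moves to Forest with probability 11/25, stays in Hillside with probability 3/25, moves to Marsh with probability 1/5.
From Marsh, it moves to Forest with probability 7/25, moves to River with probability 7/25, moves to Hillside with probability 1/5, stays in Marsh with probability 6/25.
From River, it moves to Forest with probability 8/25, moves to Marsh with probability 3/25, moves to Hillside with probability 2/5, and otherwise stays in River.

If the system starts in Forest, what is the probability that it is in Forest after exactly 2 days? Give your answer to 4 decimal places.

Propagate the distribution vector 2 days from Forest.
After 0 days: (1.0000, 0.0000, 0.0000, 0.0000)
After 1 day: (0.2400, 0.2000, 0.2800, 0.2800)
After 2 days: (0.3136, 0.2400, 0.2080, 0.2384)
P(in Forest after 2 days) = 0.3136

0.3136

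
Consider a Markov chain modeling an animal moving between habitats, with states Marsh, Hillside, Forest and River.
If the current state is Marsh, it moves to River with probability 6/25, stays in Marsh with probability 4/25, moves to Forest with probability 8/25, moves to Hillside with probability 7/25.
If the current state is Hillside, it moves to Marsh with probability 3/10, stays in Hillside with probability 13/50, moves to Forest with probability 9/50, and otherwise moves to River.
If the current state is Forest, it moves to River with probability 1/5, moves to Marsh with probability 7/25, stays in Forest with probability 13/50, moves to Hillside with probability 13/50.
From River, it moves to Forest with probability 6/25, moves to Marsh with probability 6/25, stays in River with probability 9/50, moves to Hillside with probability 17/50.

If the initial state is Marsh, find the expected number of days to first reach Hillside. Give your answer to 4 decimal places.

3.4816

Let t(s) be the expected number of days to first reach Hillside from state s, with t(Hillside) = 0. Conditioning on the first day:
t(Marsh) = 1 + 0.16·t(Marsh) + 0.32·t(Forest) + 0.24·t(River)
t(Forest) = 1 + 0.28·t(Marsh) + 0.26·t(Forest) + 0.2·t(River)
t(River) = 1 + 0.24·t(Marsh) + 0.24·t(Forest) + 0.18·t(River)
Solving: t(Marsh) = 3.4816, t(Forest) = 3.5549, t(River) = 3.2790.
Expected days from Marsh to Hillside: 3.4816.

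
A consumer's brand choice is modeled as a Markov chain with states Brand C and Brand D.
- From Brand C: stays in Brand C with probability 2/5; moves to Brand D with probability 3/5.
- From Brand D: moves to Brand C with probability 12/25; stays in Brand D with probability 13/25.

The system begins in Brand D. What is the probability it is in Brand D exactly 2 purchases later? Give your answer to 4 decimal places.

0.5584

Sum over the intermediate state after 1 purchase:
P = P(Brand D→Brand C)·P(Brand C→Brand D) + P(Brand D→Brand D)·P(Brand D→Brand D)
  = 0.48×0.6 + 0.52×0.52
  = 0.2880 + 0.2704 = 0.5584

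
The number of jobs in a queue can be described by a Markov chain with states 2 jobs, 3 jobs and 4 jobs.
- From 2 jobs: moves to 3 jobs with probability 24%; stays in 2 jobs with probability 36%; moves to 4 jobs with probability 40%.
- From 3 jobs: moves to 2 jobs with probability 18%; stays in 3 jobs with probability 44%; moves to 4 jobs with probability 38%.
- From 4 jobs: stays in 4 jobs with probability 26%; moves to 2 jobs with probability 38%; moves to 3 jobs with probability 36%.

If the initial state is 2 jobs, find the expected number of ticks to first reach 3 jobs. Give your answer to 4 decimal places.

3.5448

Let t(s) be the expected number of ticks to first reach 3 jobs from state s, with t(3 jobs) = 0. Conditioning on the first tick:
t(2 jobs) = 1 + 0.36·t(2 jobs) + 0.4·t(4 jobs)
t(4 jobs) = 1 + 0.38·t(2 jobs) + 0.26·t(4 jobs)
Solving: t(2 jobs) = 3.5448, t(4 jobs) = 3.1716.
Expected ticks from 2 jobs to 3 jobs: 3.5448.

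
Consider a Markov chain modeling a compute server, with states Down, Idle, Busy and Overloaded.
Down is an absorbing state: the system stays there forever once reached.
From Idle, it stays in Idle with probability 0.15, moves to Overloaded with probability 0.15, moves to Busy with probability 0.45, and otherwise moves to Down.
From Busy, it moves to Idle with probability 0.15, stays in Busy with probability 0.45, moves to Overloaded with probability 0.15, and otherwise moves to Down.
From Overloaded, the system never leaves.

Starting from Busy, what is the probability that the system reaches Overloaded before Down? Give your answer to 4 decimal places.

Let h(s) be the probability of absorption at Overloaded starting from transient state s. Then h(Overloaded) = 1 and h(Down) = 0. By first-step analysis:
h(Idle) = 0.25·0 + 0.15·h(Idle) + 0.45·h(Busy) + 0.15·1
h(Busy) = 0.25·0 + 0.15·h(Idle) + 0.45·h(Busy) + 0.15·1
Solving: h(Idle) = 0.3750, h(Busy) = 0.3750.
Starting from Busy, the probability is 0.3750.

0.3750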